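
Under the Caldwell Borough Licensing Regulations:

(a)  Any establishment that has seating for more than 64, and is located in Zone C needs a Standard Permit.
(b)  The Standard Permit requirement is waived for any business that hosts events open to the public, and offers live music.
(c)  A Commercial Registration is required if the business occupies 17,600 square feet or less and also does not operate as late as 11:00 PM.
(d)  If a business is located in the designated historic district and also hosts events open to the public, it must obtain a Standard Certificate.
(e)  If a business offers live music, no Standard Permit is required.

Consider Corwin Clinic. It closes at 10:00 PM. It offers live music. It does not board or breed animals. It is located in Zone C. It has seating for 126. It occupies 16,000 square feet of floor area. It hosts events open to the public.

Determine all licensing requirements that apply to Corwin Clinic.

(a) seating 126 > 64; is located in Zone C → Standard Permit required.
(b) hosts events open to the public; offers live music → exempt from Standard Permit.
(c) floor area 16,000 square feet ≤ 17,600 square feet; closes 10:00 PM, at/before 11:00 PM → Commercial Registration required.
(d) is located in Zone C (not: is located in the designated historic district); hosts events open to the public → Standard Certificate not required.
(e) offers live music → exempt from Standard Permit.

Commercial Registration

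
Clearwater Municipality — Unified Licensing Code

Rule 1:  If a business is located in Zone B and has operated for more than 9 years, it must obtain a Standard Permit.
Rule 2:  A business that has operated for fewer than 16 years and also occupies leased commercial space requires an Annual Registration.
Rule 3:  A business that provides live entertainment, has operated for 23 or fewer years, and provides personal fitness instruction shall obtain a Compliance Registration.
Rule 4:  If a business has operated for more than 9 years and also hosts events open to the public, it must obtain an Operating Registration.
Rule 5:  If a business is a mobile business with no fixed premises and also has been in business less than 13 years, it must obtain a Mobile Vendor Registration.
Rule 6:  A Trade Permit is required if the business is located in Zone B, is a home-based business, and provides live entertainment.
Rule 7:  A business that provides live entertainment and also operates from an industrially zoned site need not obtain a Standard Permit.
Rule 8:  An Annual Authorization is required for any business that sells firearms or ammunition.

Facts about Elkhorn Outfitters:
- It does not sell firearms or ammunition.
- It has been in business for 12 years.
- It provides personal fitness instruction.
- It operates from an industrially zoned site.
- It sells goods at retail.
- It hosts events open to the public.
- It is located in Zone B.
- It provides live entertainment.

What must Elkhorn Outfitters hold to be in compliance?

Rule 1: is located in Zone B; years in business 12 > 9 → Standard Permit required.
Rule 2: years in business 12 < 16; operates from an industrially zoned site (not: occupies leased commercial space) → Annual Registration not required.
Rule 3: provides live entertainment; years in business 12 ≤ 23; provides personal fitness instruction → Compliance Registration required.
Rule 4: years in business 12 > 9; hosts events open to the public → Operating Registration required.
Rule 5: operates from an industrially zoned site (not: is a mobile business with no fixed premises); years in business 12 < 13 → Mobile Vendor Registration not required.
Rule 6: is located in Zone B; operates from an industrially zoned site (not: is a home-based business); provides live entertainment → Trade Permit not required.
Rule 7: provides live entertainment; operates from an industrially zoned site → exempt from Standard Permit.
Rule 8: does not sell firearms or ammunition → Annual Authorization not required.

Compliance Registration, Operating Registration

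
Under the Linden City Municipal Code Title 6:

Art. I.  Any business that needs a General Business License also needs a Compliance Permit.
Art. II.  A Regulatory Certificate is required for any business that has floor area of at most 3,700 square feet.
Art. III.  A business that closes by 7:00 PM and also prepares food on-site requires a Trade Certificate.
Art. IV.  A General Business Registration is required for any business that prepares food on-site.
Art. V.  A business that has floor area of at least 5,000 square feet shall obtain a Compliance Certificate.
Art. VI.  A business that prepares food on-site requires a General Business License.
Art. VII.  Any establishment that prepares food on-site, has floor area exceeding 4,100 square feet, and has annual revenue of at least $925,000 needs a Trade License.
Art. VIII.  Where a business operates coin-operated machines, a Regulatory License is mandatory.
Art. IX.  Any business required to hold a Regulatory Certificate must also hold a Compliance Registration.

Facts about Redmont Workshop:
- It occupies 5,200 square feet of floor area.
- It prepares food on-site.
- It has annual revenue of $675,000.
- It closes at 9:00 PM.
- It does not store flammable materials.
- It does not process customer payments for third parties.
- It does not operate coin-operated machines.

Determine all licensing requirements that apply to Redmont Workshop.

Compliance Certificate, Compliance Permit, General Business License, General Business Registration

Art. I. General Business License is required → Compliance Permit also required.
Art. II. floor area 5,200 square feet > 3,700 square feet → Regulatory Certificate not required.
Art. III. closes 9:00 PM, after 7:00 PM; prepares food on-site → Trade Certificate not required.
Art. IV. prepares food on-site → General Business Registration required.
Art. V. floor area 5,200 square feet ≥ 5,000 square feet → Compliance Certificate required.
Art. VI. prepares food on-site → General Business License required.
Art. VII. prepares food on-site; floor area 5,200 square feet > 4,100 square feet; revenue $675,000 < $925,000 → Trade License not required.
Art. VIII. does not operate coin-operated machines → Regulatory License not required.
Art. IX. Regulatory Certificate is not required → no effect.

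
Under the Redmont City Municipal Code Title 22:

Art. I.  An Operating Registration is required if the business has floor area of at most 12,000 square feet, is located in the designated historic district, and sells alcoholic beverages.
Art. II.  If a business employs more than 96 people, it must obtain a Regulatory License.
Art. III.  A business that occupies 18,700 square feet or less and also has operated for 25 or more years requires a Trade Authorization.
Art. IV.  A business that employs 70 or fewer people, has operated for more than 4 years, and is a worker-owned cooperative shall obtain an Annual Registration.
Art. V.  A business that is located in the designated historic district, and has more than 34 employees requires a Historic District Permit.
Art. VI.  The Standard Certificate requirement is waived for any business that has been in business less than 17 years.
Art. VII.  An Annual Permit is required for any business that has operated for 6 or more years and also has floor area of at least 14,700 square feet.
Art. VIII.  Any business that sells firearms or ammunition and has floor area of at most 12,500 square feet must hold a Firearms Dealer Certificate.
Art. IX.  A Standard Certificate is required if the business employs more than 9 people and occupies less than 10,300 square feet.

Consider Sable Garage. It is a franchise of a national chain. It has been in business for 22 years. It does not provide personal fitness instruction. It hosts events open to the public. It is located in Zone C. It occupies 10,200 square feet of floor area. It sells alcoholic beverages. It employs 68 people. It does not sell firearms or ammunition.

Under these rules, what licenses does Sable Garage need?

Art. I. floor area 10,200 square feet ≤ 12,000 square feet; is located in Zone C (not: is located in the designated historic district); sells alcoholic beverages → Operating Registration not required.
Art. II. employees 68 ≤ 96 → Regulatory License not required.
Art. III. floor area 10,200 square feet ≤ 18,700 square feet; years in business 22 < 25 → Trade Authorization not required.
Art. IV. employees 68 ≤ 70; years in business 22 > 4; is a franchise of a national chain (not: is a worker-owned cooperative) → Annual Registration not required.
Art. V. is located in Zone C (not: is located in the designated historic district); employees 68 > 34 → Historic District Permit not required.
Art. VI. years in business 22 ≥ 17 → Standard Certificate exemption does not apply.
Art. VII. years in business 22 ≥ 6; floor area 10,200 square feet < 14,700 square feet → Annual Permit not required.
Art. VIII. does not sell firearms or ammunition; floor area 10,200 square feet ≤ 12,500 square feet → Firearms Dealer Certificate not required.
Art. IX. employees 68 > 9; floor area 10,200 square feet < 10,300 square feet → Standard Certificate required.

Standard Certificate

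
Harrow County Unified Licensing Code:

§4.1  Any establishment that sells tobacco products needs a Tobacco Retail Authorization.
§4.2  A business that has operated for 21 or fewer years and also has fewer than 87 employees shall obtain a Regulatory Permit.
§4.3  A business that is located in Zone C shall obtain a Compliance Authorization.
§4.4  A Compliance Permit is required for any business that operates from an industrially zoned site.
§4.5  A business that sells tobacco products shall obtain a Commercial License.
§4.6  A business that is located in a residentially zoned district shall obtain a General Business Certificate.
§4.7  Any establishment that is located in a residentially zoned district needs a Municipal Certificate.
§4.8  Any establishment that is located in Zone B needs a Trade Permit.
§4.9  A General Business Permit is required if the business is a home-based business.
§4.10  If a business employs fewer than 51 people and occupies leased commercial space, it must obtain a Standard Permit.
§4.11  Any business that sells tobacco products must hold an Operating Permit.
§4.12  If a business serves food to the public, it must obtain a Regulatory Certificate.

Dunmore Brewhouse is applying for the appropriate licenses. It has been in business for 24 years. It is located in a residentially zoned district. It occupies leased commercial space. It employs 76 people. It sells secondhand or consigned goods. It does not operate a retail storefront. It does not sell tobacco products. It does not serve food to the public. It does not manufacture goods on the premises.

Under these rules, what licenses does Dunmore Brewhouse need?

General Business Certificate, Municipal Certificate

§4.1 does not sell tobacco products → Tobacco Retail Authorization not required.
§4.2 years in business 24 > 21; employees 76 < 87 → Regulatory Permit not required.
§4.3 is located in a residentially zoned district (not: is located in Zone C) → Compliance Authorization not required.
§4.4 occupies leased commercial space (not: operates from an industrially zoned site) → Compliance Permit not required.
§4.5 does not sell tobacco products → Commercial License not required.
§4.6 is located in a residentially zoned district → General Business Certificate required.
§4.7 is located in a residentially zoned district → Municipal Certificate required.
§4.8 is located in a residentially zoned district (not: is located in Zone B) → Trade Permit not required.
§4.9 occupies leased commercial space (not: is a home-based business) → General Business Permit not required.
§4.10 employees 76 ≥ 51; occupies leased commercial space → Standard Permit not required.
§4.11 does not sell tobacco products → Operating Permit not required.
§4.12 does not serve food to the public → Regulatory Certificate not required.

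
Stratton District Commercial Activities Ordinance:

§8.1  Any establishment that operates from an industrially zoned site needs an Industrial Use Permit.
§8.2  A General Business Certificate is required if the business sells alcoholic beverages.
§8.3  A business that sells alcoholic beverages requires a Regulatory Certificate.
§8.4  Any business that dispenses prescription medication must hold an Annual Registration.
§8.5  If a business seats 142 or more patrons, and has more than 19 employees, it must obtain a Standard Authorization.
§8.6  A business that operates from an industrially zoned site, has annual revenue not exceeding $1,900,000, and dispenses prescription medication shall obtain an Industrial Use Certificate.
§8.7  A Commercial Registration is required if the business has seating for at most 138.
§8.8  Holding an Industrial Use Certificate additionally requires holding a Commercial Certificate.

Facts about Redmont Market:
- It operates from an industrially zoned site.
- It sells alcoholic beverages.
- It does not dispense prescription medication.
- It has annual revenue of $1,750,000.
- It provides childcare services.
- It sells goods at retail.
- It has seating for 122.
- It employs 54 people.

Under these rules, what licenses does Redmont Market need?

Commercial Registration, General Business Certificate, Industrial Use Permit, Regulatory Certificate

§8.1 operates from an industrially zoned site → Industrial Use Permit required.
§8.2 sells alcoholic beverages → General Business Certificate required.
§8.3 sells alcoholic beverages → Regulatory Certificate required.
§8.4 does not dispense prescription medication → Annual Registration not required.
§8.5 seating 122 < 142; employees 54 > 19 → Standard Authorization not required.
§8.6 operates from an industrially zoned site; revenue $1,750,000 ≤ $1,900,000; does not dispense prescription medication → Industrial Use Certificate not required.
§8.7 seating 122 ≤ 138 → Commercial Registration required.
§8.8 Industrial Use Certificate is not required → no effect.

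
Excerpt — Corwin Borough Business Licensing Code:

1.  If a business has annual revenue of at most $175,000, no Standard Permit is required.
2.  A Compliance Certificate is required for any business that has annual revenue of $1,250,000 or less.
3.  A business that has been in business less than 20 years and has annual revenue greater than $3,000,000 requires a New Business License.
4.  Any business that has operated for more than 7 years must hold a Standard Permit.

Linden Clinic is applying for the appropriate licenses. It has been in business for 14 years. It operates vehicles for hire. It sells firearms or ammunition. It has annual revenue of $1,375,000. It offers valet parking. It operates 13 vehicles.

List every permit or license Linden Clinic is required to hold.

1. revenue $1,375,000 > $175,000 → Standard Permit exemption does not apply.
2. revenue $1,375,000 > $1,250,000 → Compliance Certificate not required.
3. years in business 14 < 20; revenue $1,375,000 ≤ $3,000,000 → New Business License not required.
4. years in business 14 > 7 → Standard Permit required.

Standard Permit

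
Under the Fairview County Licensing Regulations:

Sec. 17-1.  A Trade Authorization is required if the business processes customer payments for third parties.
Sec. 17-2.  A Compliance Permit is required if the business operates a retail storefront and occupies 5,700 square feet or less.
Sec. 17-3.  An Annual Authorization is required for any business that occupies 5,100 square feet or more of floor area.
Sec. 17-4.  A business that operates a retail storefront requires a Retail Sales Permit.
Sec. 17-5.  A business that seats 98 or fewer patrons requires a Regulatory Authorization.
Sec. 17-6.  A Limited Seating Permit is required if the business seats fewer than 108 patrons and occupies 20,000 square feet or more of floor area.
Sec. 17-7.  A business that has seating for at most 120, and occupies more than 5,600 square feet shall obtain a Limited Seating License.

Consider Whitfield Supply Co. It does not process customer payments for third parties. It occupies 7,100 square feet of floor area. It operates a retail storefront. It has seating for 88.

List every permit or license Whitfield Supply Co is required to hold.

Sec. 17-1. does not process customer payments for third parties → Trade Authorization not required.
Sec. 17-2. operates a retail storefront; floor area 7,100 square feet > 5,700 square feet → Compliance Permit not required.
Sec. 17-3. floor area 7,100 square feet ≥ 5,100 square feet → Annual Authorization required.
Sec. 17-4. operates a retail storefront → Retail Sales Permit required.
Sec. 17-5. seating 88 ≤ 98 → Regulatory Authorization required.
Sec. 17-6. seating 88 < 108; floor area 7,100 square feet < 20,000 square feet → Limited Seating Permit not required.
Sec. 17-7. seating 88 ≤ 120; floor area 7,100 square feet > 5,600 square feet → Limited Seating License required.

Annual Authorization, Limited Seating License, Regulatory Authorization, Retail Sales Permit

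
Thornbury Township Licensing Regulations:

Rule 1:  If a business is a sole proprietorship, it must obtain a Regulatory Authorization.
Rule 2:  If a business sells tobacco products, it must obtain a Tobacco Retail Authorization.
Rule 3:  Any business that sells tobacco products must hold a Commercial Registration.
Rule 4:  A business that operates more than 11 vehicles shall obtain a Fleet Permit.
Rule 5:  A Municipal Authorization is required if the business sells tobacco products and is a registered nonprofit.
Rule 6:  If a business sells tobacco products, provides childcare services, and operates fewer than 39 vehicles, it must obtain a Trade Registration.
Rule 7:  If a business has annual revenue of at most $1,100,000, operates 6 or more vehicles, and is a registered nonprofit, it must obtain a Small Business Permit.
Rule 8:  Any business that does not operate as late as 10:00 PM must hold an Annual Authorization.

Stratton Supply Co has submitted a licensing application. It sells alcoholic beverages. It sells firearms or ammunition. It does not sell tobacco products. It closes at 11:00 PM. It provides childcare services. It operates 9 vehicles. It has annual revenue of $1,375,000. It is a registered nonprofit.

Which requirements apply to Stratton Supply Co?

None

Rule 1: is a registered nonprofit (not: is a sole proprietorship) → Regulatory Authorization not required.
Rule 2: does not sell tobacco products → Tobacco Retail Authorization not required.
Rule 3: does not sell tobacco products → Commercial Registration not required.
Rule 4: vehicles 9 ≤ 11 → Fleet Permit not required.
Rule 5: does not sell tobacco products; is a registered nonprofit → Municipal Authorization not required.
Rule 6: does not sell tobacco products; provides childcare services; vehicles 9 < 39 → Trade Registration not required.
Rule 7: revenue $1,375,000 > $1,100,000; vehicles 9 ≥ 6; is a registered nonprofit → Small Business Permit not required.
Rule 8: closes 11:00 PM, after 10:00 PM → Annual Authorization not required.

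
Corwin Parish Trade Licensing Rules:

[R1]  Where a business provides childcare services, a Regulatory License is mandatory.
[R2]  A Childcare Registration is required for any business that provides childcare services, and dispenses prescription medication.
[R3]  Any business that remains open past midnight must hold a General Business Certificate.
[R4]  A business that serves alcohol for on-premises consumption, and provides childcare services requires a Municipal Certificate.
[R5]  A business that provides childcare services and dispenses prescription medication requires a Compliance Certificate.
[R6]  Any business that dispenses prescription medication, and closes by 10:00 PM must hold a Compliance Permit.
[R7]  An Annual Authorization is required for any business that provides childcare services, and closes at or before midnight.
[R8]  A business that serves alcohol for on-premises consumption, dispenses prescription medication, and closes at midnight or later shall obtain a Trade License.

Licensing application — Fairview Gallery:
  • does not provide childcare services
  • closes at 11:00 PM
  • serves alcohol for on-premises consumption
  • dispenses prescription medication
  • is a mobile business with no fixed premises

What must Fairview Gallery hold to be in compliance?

[R1] does not provide childcare services → Regulatory License not required.
[R2] does not provide childcare services; dispenses prescription medication → Childcare Registration not required.
[R3] closes 11:00 PM, at/before midnight → General Business Certificate not required.
[R4] serves alcohol for on-premises consumption; does not provide childcare services → Municipal Certificate not required.
[R5] does not provide childcare services; dispenses prescription medication → Compliance Certificate not required.
[R6] dispenses prescription medication; closes 11:00 PM, after 10:00 PM → Compliance Permit not required.
[R7] does not provide childcare services; closes 11:00 PM, at/before midnight → Annual Authorization not required.
[R8] serves alcohol for on-premises consumption; dispenses prescription medication; closes 11:00 PM, at/before midnight → Trade License not required.

None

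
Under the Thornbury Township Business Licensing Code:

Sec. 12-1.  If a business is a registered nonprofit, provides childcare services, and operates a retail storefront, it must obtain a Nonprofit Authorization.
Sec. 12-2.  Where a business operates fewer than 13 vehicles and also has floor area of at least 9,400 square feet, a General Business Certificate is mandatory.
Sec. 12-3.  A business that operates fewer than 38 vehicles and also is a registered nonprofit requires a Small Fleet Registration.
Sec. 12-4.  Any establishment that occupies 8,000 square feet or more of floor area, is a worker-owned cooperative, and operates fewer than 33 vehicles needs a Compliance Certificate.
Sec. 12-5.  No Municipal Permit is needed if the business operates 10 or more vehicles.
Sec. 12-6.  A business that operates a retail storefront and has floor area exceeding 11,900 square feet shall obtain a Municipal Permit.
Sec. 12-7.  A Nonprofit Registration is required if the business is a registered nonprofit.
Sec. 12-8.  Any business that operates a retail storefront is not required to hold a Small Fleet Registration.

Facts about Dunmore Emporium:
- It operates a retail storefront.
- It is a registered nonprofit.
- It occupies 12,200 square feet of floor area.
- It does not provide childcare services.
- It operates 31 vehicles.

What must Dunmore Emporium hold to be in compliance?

Sec. 12-1. is a registered nonprofit; does not provide childcare services; operates a retail storefront → Nonprofit Authorization not required.
Sec. 12-2. vehicles 31 ≥ 13; floor area 12,200 square feet ≥ 9,400 square feet → General Business Certificate not required.
Sec. 12-3. vehicles 31 < 38; is a registered nonprofit → Small Fleet Registration required.
Sec. 12-4. floor area 12,200 square feet ≥ 8,000 square feet; is a registered nonprofit (not: is a worker-owned cooperative); vehicles 31 < 33 → Compliance Certificate not required.
Sec. 12-5. vehicles 31 ≥ 10 → exempt from Municipal Permit.
Sec. 12-6. operates a retail storefront; floor area 12,200 square feet > 11,900 square feet → Municipal Permit required.
Sec. 12-7. is a registered nonprofit → Nonprofit Registration required.
Sec. 12-8. operates a retail storefront → exempt from Small Fleet Registration.

Nonprofit Registration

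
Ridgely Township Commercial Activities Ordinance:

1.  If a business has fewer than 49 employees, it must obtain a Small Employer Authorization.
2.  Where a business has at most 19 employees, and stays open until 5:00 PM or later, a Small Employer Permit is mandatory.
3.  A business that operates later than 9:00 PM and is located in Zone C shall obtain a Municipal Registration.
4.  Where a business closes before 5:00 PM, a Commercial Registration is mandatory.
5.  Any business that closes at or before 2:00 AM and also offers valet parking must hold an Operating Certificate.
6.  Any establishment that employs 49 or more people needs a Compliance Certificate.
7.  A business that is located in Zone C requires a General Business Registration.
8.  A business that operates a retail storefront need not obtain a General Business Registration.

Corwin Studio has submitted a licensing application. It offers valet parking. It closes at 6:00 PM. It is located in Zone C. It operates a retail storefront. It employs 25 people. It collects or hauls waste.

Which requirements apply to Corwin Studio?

Operating Certificate, Small Employer Authorization

1. employees 25 < 49 → Small Employer Authorization required.
2. employees 25 > 19; closes 6:00 PM, after 5:00 PM → Small Employer Permit not required.
3. closes 6:00 PM, at/before 9:00 PM; is located in Zone C → Municipal Registration not required.
4. closes 6:00 PM, after 5:00 PM → Commercial Registration not required.
5. closes 6:00 PM, at/before 2:00 AM; offers valet parking → Operating Certificate required.
6. employees 25 < 49 → Compliance Certificate not required.
7. is located in Zone C → General Business Registration required.
8. operates a retail storefront → exempt from General Business Registration.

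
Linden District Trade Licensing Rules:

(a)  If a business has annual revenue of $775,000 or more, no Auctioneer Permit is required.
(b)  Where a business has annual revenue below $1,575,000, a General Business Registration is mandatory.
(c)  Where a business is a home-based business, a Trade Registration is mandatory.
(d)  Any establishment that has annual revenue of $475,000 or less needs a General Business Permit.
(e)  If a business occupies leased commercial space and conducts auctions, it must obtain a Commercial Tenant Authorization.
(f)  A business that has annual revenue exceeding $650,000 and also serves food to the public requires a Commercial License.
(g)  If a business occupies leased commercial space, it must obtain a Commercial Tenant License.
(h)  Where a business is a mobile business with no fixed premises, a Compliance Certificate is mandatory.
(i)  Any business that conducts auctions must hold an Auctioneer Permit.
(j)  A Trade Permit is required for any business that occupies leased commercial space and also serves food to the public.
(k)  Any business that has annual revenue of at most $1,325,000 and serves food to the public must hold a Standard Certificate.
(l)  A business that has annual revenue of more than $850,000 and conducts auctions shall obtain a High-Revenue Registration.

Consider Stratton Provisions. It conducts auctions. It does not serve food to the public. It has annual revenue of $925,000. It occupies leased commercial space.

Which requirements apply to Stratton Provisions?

(a) revenue $925,000 ≥ $775,000 → exempt from Auctioneer Permit.
(b) revenue $925,000 < $1,575,000 → General Business Registration required.
(c) occupies leased commercial space (not: is a home-based business) → Trade Registration not required.
(d) revenue $925,000 > $475,000 → General Business Permit not required.
(e) occupies leased commercial space; conducts auctions → Commercial Tenant Authorization required.
(f) revenue $925,000 > $650,000; does not serve food to the public → Commercial License not required.
(g) occupies leased commercial space → Commercial Tenant License required.
(h) occupies leased commercial space (not: is a mobile business with no fixed premises) → Compliance Certificate not required.
(i) conducts auctions → Auctioneer Permit required.
(j) occupies leased commercial space; does not serve food to the public → Trade Permit not required.
(k) revenue $925,000 ≤ $1,325,000; does not serve food to the public → Standard Certificate not required.
(l) revenue $925,000 > $850,000; conducts auctions → High-Revenue Registration required.

Commercial Tenant Authorization, Commercial Tenant License, General Business Registration, High-Revenue Registration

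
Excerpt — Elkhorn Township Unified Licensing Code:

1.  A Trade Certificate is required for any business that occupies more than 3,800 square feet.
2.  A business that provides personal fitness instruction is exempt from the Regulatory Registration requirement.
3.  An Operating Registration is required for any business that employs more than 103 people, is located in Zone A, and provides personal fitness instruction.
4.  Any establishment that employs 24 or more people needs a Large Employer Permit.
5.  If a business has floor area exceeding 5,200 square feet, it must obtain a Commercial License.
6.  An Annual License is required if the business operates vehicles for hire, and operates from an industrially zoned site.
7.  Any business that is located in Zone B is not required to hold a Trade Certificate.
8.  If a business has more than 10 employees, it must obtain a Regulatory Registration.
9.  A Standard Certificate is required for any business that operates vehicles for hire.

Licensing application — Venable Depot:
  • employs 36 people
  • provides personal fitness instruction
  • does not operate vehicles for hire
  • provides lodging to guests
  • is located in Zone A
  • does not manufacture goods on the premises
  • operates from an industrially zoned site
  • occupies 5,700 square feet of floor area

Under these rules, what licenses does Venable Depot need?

Commercial License, Large Employer Permit, Trade Certificate

1. floor area 5,700 square feet > 3,800 square feet → Trade Certificate required.
2. provides personal fitness instruction → exempt from Regulatory Registration.
3. employees 36 ≤ 103; is located in Zone A; provides personal fitness instruction → Operating Registration not required.
4. employees 36 ≥ 24 → Large Employer Permit required.
5. floor area 5,700 square feet > 5,200 square feet → Commercial License required.
6. does not operate vehicles for hire; operates from an industrially zoned site → Annual License not required.
7. is located in Zone A (not: is located in Zone B) → Trade Certificate exemption does not apply.
8. employees 36 > 10 → Regulatory Registration required.
9. does not operate vehicles for hire → Standard Certificate not required.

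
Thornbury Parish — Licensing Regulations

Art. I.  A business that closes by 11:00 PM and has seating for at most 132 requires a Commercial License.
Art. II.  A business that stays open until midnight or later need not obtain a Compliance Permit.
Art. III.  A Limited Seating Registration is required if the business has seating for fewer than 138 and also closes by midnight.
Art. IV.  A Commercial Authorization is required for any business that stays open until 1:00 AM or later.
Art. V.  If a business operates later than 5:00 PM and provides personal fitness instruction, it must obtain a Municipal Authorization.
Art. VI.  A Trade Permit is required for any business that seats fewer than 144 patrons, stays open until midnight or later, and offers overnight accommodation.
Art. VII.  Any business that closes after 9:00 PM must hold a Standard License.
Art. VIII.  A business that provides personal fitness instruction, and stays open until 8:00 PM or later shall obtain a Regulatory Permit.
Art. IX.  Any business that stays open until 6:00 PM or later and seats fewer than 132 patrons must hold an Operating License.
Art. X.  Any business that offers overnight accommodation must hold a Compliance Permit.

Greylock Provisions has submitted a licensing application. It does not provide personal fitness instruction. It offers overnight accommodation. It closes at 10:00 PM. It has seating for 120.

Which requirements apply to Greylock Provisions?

Commercial License, Compliance Permit, Limited Seating Registration, Operating License, Standard License

Art. I. closes 10:00 PM, at/before 11:00 PM; seating 120 ≤ 132 → Commercial License required.
Art. II. closes 10:00 PM, at/before midnight → Compliance Permit exemption does not apply.
Art. III. seating 120 < 138; closes 10:00 PM, at/before midnight → Limited Seating Registration required.
Art. IV. closes 10:00 PM, at/before 1:00 AM → Commercial Authorization not required.
Art. V. closes 10:00 PM, after 5:00 PM; does not provide personal fitness instruction → Municipal Authorization not required.
Art. VI. seating 120 < 144; closes 10:00 PM, at/before midnight; offers overnight accommodation → Trade Permit not required.
Art. VII. closes 10:00 PM, after 9:00 PM → Standard License required.
Art. VIII. does not provide personal fitness instruction; closes 10:00 PM, after 8:00 PM → Regulatory Permit not required.
Art. IX. closes 10:00 PM, after 6:00 PM; seating 120 < 132 → Operating License required.
Art. X. offers overnight accommodation → Compliance Permit required.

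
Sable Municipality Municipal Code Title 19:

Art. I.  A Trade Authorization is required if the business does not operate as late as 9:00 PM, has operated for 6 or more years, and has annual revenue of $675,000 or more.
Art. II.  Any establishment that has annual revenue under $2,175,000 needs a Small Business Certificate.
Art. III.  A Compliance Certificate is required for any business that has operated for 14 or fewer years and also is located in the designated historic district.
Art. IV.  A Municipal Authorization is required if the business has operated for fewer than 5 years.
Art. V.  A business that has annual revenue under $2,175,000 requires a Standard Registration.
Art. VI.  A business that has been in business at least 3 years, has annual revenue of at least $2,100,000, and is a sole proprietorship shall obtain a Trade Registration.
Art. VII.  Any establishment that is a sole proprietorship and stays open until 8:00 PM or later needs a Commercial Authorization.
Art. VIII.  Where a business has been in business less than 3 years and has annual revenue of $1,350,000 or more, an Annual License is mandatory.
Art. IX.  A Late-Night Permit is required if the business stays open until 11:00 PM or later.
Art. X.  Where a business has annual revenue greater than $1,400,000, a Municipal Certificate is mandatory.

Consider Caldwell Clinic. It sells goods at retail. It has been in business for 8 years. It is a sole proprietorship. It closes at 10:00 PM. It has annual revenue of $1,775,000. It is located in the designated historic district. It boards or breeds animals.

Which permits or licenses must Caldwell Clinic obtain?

Commercial Authorization, Compliance Certificate, Municipal Certificate, Small Business Certificate, Standard Registration

Art. I. closes 10:00 PM, after 9:00 PM; years in business 8 ≥ 6; revenue $1,775,000 ≥ $675,000 → Trade Authorization not required.
Art. II. revenue $1,775,000 < $2,175,000 → Small Business Certificate required.
Art. III. years in business 8 ≤ 14; is located in the designated historic district → Compliance Certificate required.
Art. IV. years in business 8 ≥ 5 → Municipal Authorization not required.
Art. V. revenue $1,775,000 < $2,175,000 → Standard Registration required.
Art. VI. years in business 8 ≥ 3; revenue $1,775,000 < $2,100,000; is a sole proprietorship → Trade Registration not required.
Art. VII. is a sole proprietorship; closes 10:00 PM, after 8:00 PM → Commercial Authorization required.
Art. VIII. years in business 8 ≥ 3; revenue $1,775,000 ≥ $1,350,000 → Annual License not required.
Art. IX. closes 10:00 PM, at/before 11:00 PM → Late-Night Permit not required.
Art. X. revenue $1,775,000 > $1,400,000 → Municipal Certificate required.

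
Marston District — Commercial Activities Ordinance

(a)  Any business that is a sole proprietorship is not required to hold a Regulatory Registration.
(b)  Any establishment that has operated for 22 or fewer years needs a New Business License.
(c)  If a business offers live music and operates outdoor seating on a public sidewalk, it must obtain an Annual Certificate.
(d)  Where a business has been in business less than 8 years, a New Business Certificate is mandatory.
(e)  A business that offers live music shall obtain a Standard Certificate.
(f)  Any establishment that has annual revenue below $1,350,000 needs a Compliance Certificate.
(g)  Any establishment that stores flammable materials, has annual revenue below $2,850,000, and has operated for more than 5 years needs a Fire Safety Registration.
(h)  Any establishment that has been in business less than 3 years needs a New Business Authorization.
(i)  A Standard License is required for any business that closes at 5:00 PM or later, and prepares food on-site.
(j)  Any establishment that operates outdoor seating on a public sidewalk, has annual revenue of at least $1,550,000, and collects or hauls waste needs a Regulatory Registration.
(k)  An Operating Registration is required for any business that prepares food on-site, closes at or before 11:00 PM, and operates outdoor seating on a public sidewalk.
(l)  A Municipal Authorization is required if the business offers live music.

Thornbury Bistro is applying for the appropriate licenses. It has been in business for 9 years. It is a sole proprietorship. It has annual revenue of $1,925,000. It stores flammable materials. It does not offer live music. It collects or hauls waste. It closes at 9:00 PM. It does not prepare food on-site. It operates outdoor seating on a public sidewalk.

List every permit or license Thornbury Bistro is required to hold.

Fire Safety Registration, New Business License

(a) is a sole proprietorship → exempt from Regulatory Registration.
(b) years in business 9 ≤ 22 → New Business License required.
(c) does not offer live music; operates outdoor seating on a public sidewalk → Annual Certificate not required.
(d) years in business 9 ≥ 8 → New Business Certificate not required.
(e) does not offer live music → Standard Certificate not required.
(f) revenue $1,925,000 ≥ $1,350,000 → Compliance Certificate not required.
(g) stores flammable materials; revenue $1,925,000 < $2,850,000; years in business 9 > 5 → Fire Safety Registration required.
(h) years in business 9 ≥ 3 → New Business Authorization not required.
(i) closes 9:00 PM, after 5:00 PM; does not prepare food on-site → Standard License not required.
(j) operates outdoor seating on a public sidewalk; revenue $1,925,000 ≥ $1,550,000; collects or hauls waste → Regulatory Registration required.
(k) does not prepare food on-site; closes 9:00 PM, at/before 11:00 PM; operates outdoor seating on a public sidewalk → Operating Registration not required.
(l) does not offer live music → Municipal Authorization not required.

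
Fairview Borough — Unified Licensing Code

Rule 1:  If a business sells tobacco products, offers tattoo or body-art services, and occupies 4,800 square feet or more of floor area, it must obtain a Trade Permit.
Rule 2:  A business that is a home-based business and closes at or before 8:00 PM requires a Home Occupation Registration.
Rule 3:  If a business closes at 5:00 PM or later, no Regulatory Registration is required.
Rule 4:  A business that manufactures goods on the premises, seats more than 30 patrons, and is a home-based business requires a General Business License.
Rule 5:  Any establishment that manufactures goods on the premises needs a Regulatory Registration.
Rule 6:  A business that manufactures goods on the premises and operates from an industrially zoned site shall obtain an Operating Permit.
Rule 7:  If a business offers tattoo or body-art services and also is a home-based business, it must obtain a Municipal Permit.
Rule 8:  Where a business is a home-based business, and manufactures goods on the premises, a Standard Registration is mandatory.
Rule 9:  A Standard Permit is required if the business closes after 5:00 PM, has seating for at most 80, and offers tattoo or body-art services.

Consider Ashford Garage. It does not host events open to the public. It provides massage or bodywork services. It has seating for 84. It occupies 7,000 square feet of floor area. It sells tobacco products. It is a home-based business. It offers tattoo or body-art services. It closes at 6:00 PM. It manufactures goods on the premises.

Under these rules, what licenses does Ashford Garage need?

General Business License, Home Occupation Registration, Municipal Permit, Standard Registration, Trade Permit

Rule 1: sells tobacco products; offers tattoo or body-art services; floor area 7,000 square feet ≥ 4,800 square feet → Trade Permit required.
Rule 2: is a home-based business; closes 6:00 PM, at/before 8:00 PM → Home Occupation Registration required.
Rule 3: closes 6:00 PM, after 5:00 PM → exempt from Regulatory Registration.
Rule 4: manufactures goods on the premises; seating 84 > 30; is a home-based business → General Business License required.
Rule 5: manufactures goods on the premises → Regulatory Registration required.
Rule 6: manufactures goods on the premises; is a home-based business (not: operates from an industrially zoned site) → Operating Permit not required.
Rule 7: offers tattoo or body-art services; is a home-based business → Municipal Permit required.
Rule 8: is a home-based business; manufactures goods on the premises → Standard Registration required.
Rule 9: closes 6:00 PM, after 5:00 PM; seating 84 > 80; offers tattoo or body-art services → Standard Permit not required.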